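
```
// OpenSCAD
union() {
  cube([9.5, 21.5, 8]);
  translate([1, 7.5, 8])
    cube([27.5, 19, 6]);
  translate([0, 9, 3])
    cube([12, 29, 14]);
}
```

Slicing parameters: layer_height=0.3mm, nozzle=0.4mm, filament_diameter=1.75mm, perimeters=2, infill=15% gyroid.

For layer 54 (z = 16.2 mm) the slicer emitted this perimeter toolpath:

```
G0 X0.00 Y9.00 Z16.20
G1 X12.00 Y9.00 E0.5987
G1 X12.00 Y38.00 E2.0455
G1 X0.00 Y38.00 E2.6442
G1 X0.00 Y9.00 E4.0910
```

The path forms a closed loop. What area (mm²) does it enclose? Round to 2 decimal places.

348.00 mm²

Apply the shoelace formula to the sequence of (X, Y) vertices; enclosed area = 348.00 mm².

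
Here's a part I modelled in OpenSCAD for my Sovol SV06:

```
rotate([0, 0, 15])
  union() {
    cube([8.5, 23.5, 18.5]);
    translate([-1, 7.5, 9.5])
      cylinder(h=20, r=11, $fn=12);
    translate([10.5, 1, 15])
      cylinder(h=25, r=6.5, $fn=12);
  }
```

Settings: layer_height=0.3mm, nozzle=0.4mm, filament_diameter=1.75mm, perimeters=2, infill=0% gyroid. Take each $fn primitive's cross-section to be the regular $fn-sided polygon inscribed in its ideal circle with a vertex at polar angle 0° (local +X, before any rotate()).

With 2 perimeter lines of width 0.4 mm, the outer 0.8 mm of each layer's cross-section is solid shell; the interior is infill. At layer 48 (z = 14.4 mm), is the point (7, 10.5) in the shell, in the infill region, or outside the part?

At z = 14.4 mm: the 8.5×23.5 cube contributes its full rectangle; the r=11 cylinder at (-1, 7.5) gives a regular 12-gon of circumradius 11 (constant along its height); the cylinder at (10.5, 1) is not intersected at this z (z outside [15, 40]); Combining (union): the regions partially overlap (shared area 137.49 mm²), so overlapping operands fuse into one piece — 1 connected region; (rotated 15° about Z; rotation is an isometry so areas/perimeters/island counts are preserved). Overall, the cross-section is a single solid region. Undo the 15° rotation: the query point maps to (9.479, 8.330) in the un-rotated model frame. The nearest boundary edge runs (8.53, 13.00)→(10.00, 7.50); distance from the point to it = 0.29 mm. The point is inside the cross-section, 0.29 mm from the nearest boundary — within the 0.8 mm shell band (2 × 0.4).

shell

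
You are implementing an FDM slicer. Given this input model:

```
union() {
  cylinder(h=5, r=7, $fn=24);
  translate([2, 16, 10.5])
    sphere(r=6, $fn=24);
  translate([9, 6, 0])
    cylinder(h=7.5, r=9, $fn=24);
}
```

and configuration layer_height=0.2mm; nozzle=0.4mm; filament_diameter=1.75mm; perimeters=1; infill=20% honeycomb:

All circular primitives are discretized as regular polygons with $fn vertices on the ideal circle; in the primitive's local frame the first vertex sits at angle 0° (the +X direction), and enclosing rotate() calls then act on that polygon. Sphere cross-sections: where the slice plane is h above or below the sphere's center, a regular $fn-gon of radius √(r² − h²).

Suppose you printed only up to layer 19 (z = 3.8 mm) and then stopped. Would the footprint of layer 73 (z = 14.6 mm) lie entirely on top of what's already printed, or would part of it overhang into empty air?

Compare the two slices. At z = 3.8: the r=7 cylinder gives a regular 24-gon of circumradius 7 (constant along its height) (area = (24/2)·7.000²·sin(360°/24) = 152.19 mm²); the sphere at (2, 16) does not reach this height (|z−center|=6.700 > r=6); the r=9 cylinder at (9, 6) gives a regular 24-gon of circumradius 9 (constant along its height) (area = (24/2)·9.000²·sin(360°/24) = 251.57 mm²); Taking the union: the regions partially overlap — summed areas 403.76 mm² minus the doubly-counted overlap 40.56 mm² gives 363.20 mm² — area = 363.20 mm². At z = 14.6: the cylinder does not reach this height (z outside [0, 5]); the r=6 sphere at (2, 16) slices to a regular 24-gon of circumradius 4.381 (√(r²−h²) with h=4.1 from center) (area = (24/2)·4.381²·sin(360°/24) = 59.60 mm²); the cylinder at (9, 6) is absent (z outside [0, 7.5]); Combining (union): only the r=6 sphere at (2, 16) is present, so the union is just that shape — area = 59.60 mm². Checking containment: at z = 14.6 the cross-section extends beyond the z = 3.8 cross-section by about 55.97 mm².

part overhangs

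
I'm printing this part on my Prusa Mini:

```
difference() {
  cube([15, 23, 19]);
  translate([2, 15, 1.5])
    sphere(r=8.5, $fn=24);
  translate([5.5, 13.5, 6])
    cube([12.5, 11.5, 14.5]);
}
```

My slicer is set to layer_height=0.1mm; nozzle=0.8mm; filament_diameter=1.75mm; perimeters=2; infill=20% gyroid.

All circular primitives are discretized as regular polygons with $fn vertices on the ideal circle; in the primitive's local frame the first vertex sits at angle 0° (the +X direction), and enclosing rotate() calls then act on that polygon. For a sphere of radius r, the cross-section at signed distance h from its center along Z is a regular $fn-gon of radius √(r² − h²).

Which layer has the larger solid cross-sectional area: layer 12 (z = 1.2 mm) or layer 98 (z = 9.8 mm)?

layer 98 (z = 9.8 mm)

Layer 12 (z = 1.2): the cube is present — its section is the full 15×23 rectangle (area 345.00 mm²); the r=8.5 sphere at (2, 15) contributes a regular 24-gon of circumradius √(8.5²−0.3²) = 8.495 (area = (24/2)·8.495²·sin(360°/24) = 224.12 mm²); the cube at (5.5, 13.5) is not intersected at this z (z outside [6, 20.5]); Taking the first minus the rest: starting from the 15×23 cube (345.00 mm²), the r=8.5 sphere at (2, 15) partially overlaps it — only the 143.96 mm² overlap (of its 224.12 mm²) is removed, clipping the outline — area = 201.04 mm². So its area = 201.04 mm². Layer 98 (z = 9.8): the 15×23 cube contributes its full rectangle (area 345.00 mm²); the sphere at (2, 15): section is a regular 24-gon, circumradius = √(r²−h²) = √(8.5²−8.3²) = 1.833 (area = (24/2)·1.833²·sin(360°/24) = 10.44 mm²); the cube at (5.5, 13.5) is present — its section is the full 12.5×11.5 rectangle (area 143.75 mm²); Subtracting the remaining from the first: starting from the 15×23 cube (345.00 mm²), the r=8.5 sphere at (2, 15) lies wholly inside it (removes its full 10.44 mm² and its 11.48 mm outline becomes a hole wall); the 12.5×11.5 cube at (5.5, 13.5) partially overlaps it — only the 90.25 mm² overlap (of its 143.75 mm²) is removed, clipping the outline — area = 244.31 mm². So its area = 244.31 mm². Layer 98 is larger (244.31 vs 201.04 mm²).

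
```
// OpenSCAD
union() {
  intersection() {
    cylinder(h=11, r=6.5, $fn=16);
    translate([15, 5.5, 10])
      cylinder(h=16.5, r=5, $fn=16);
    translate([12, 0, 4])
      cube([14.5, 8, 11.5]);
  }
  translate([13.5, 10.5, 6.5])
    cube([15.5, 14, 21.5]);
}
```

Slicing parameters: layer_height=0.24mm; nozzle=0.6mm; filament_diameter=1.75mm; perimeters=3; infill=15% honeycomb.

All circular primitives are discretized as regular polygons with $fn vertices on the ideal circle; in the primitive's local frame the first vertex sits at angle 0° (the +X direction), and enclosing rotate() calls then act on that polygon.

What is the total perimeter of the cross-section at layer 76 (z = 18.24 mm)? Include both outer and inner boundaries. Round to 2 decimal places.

59.00 mm

At z = 18.24 mm: the cylinder is absent (z outside [0, 11]); the r=5 cylinder at (15, 5.5) gives a regular 16-gon of circumradius 5 (constant along its height) (perimeter = 2·16·5.000·sin(180°/16) = 31.21 mm); the cube at (12, 0) is absent (z outside [4, 15.5]); Keeping only the common overlap: at least one operand is absent at this height, so nothing remains; the cube at (13.5, 10.5) is present — its section is the full 15.5×14 rectangle (perimeter 59.00 mm); Taking the union: only the 15.5×14 cube at (13.5, 10.5) is present, so the union is just that shape — boundary = 59.00 mm. Overall, the cross-section is a single solid region. Total boundary length (outer) = 59.00 mm.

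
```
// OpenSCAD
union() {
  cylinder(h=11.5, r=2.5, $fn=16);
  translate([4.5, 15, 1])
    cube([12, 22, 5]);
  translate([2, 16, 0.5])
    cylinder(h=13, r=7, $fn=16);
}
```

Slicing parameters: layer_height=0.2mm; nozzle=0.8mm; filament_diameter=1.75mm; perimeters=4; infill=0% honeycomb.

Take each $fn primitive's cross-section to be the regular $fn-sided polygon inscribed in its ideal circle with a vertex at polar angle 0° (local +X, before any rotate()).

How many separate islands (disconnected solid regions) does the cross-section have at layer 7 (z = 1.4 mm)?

At z = 1.4 mm: the cylinder: section is a regular 16-gon, circumradius r=2.5; the 12×22 cube at (4.5, 15) contributes its full rectangle; the cylinder at (2, 16): section is a regular 16-gon, circumradius r=7; Taking the union: the regions partially overlap (shared area 25.03 mm²), so overlapping operands fuse into one piece — 2 connected regions. Overall, the cross-section has 2 separate islands. Island count = 2.

2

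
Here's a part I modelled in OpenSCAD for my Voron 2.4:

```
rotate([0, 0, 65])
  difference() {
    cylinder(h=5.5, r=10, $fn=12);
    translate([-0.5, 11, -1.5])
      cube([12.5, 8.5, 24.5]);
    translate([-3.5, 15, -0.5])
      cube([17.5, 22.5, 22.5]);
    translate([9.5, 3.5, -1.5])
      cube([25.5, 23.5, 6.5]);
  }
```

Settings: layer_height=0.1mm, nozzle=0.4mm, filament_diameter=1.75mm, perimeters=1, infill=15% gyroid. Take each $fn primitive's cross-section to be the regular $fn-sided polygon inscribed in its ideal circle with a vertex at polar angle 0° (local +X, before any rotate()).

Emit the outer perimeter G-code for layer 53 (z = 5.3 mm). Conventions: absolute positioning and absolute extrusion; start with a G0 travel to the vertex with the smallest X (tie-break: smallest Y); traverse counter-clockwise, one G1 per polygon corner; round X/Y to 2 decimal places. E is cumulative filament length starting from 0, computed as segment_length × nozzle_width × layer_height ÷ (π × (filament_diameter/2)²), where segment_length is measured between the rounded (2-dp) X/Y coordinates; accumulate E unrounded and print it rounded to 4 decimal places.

G0 X-9.96 Y-0.87 Z5.30
G1 X-8.19 Y-5.74 E0.0862
G1 X-4.23 Y-9.06 E0.1721
G1 X0.87 Y-9.96 E0.2582
G1 X5.74 Y-8.19 E0.3444
G1 X9.06 Y-4.23 E0.4303
G1 X9.96 Y0.87 E0.5165
G1 X8.19 Y5.74 E0.6026
G1 X4.23 Y9.06 E0.6886
G1 X-0.87 Y9.96 E0.7747
G1 X-5.74 Y8.19 E0.8609
G1 X-9.06 Y4.23 E0.9468
G1 X-9.96 Y-0.87 E1.0329

At z = 5.3 mm: the r=10 cylinder gives a regular 12-gon of circumradius 10 (constant along its height); the cube at (-0.5, 11) (footprint 12.5×8.5) is included at this height; the cube at (-3.5, 15) is present — its section is the full 17.5×22.5 rectangle; the cube at (9.5, 3.5) is absent (z outside [-1.5, 5]); Subtracting the remaining from the first: starting from the r=10 cylinder, the 12.5×8.5 cube at (-0.5, 11) misses the remaining region (no effect); the 17.5×22.5 cube at (-3.5, 15) misses the remaining region (no effect) — 1 connected region; (whole slice rotated 65° about Z — lengths, areas and connectivity unchanged). The outline is a single polygon with 12 vertices. Extrusion per mm of travel: 0.4 × 0.1 / (π × 0.875²) = 0.016630. Accumulating E over each segment gives final E = 1.0329.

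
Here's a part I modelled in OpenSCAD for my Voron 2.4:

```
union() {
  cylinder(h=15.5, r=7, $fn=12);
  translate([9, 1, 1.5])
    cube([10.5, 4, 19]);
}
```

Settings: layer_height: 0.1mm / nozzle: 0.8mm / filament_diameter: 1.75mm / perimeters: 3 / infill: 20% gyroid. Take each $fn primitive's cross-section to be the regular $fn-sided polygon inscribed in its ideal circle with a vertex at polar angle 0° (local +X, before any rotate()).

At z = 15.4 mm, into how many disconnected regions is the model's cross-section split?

At z = 15.4 mm: the cylinder: section is a regular 12-gon, circumradius r=7; the cube at (9, 1) (footprint 10.5×4) is included at this height; Combining (union): the 2 present regions are separate (no shared area or edge), so areas and boundary lengths simply add and each stays a separate island — 2 connected regions. The result has 2 disconnected regions.

2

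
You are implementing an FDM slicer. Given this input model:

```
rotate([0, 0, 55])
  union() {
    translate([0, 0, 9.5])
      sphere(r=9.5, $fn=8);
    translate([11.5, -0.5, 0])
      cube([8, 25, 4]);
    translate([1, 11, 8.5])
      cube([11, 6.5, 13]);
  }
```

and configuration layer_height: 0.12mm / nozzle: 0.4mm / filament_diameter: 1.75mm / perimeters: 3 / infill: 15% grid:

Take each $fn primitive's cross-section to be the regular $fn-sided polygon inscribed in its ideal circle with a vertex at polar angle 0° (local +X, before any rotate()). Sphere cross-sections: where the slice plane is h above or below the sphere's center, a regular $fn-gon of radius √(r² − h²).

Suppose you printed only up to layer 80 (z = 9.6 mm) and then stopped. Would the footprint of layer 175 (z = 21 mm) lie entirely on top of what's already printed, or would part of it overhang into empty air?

Compare the two slices. At z = 9.6: the r=9.5 sphere slices to a regular 8-gon of circumradius 9.499 (√(r²−h²) with h=0.1 from center) (area = (8/2)·9.499²·sin(360°/8) = 255.24 mm²); the cube at (11.5, -0.5) is not intersected at this z (z outside [0, 4]); the cube at (1, 11) is present — its section is the full 11×6.5 rectangle (area 71.50 mm²); Merging all regions: the 2 present regions are separate (no shared area or edge), so areas and boundary lengths simply add and each stays a separate island — area = 326.74 mm²; (rotated 55° about Z; rotation is an isometry so areas/perimeters/island counts are preserved). At z = 21: the sphere is absent (|z−center|=11.500 > r=9.5); the cube at (11.5, -0.5) is absent (z outside [0, 4]); the 11×6.5 cube at (1, 11) contributes its full rectangle (area 71.50 mm²); Taking the union: only the 11×6.5 cube at (1, 11) is present, so the union is just that shape — area = 71.50 mm²; (whole slice rotated 55° about Z — lengths, areas and connectivity unchanged). Checking containment: the cross-section at z = 21 is a subset of the cross-section at z = 9.6.

entirely on top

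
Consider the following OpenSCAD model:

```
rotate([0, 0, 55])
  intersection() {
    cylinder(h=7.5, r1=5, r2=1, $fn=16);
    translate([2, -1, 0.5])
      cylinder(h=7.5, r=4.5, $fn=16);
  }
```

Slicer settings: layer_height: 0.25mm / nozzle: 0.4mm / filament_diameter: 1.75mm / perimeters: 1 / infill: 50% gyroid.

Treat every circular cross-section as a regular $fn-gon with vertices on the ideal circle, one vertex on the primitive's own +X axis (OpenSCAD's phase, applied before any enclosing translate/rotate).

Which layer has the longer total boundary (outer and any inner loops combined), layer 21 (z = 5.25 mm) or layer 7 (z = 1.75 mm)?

layer 7 (z = 1.75 mm)

Layer 21 (z = 5.25): the cone (r1=5→r2=1) has section circumradius 2.200 here — a regular 16-gon (perimeter = 2·16·2.200·sin(180°/16) = 13.73 mm); the r=4.5 cylinder at (2, -1) contributes a regular 16-gon of circumradius 4.5 (perimeter = 2·16·4.500·sin(180°/16) = 28.09 mm); After intersecting: the cone lies inside the r=4.5 cylinder at (2, -1), so it is kept whole — boundary = 13.73 mm; (rotated 55° about Z; rotation is an isometry so areas/perimeters/island counts are preserved). So its perimeter = 13.73 mm. Layer 7 (z = 1.75): the cone contributes a regular 16-gon of circumradius 4.067 (interpolated between r1=5 and r2=1 at t=0.233) (perimeter = 2·16·4.067·sin(180°/16) = 25.39 mm); the r=4.5 cylinder at (2, -1) contributes a regular 16-gon of circumradius 4.5 (perimeter = 2·16·4.500·sin(180°/16) = 28.09 mm); Taking the intersection: the r=4.5 cylinder at (2, -1) partially overlaps the cone; clipping to the common part keeps 37.25 mm² — boundary = 22.11 mm; (whole slice rotated 55° about Z — lengths, areas and connectivity unchanged). So its perimeter = 22.11 mm. Layer 7 is larger (22.11 vs 13.73 mm).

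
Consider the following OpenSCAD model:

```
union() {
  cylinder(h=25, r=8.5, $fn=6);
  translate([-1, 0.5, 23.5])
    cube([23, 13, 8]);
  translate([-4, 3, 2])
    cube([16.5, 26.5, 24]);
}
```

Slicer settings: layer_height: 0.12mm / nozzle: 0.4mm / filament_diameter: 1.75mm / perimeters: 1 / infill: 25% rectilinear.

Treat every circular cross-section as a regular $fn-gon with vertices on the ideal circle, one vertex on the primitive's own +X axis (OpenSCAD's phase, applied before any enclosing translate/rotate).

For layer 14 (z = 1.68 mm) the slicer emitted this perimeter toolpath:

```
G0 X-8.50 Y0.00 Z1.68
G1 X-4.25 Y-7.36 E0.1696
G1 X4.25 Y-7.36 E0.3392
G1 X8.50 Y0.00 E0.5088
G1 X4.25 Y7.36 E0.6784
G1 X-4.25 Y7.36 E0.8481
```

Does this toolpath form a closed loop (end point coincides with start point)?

Start point (G0): (-8.50, 0.00). End point (last G1): the path does not return to the start — open.

no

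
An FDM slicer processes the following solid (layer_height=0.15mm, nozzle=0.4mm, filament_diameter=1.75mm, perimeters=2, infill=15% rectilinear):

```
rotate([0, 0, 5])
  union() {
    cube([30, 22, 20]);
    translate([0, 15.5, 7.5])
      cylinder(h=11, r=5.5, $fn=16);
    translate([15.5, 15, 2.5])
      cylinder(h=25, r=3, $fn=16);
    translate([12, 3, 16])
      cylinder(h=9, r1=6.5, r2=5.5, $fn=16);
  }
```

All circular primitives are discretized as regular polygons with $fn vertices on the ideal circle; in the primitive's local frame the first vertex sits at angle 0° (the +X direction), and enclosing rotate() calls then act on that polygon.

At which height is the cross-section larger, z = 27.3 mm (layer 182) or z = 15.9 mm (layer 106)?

Layer 182 (z = 27.3): the cube is absent (z outside [0, 20]); the cylinder at (0, 15.5) is absent (z outside [7.5, 18.5]); the cylinder at (15.5, 15): section is a regular 16-gon, circumradius r=3 (area = (16/2)·3.000²·sin(360°/16) = 27.55 mm²); the cone at (12, 3) does not reach this height (z outside [16, 25]); Merging all regions: only the r=3 cylinder at (15.5, 15) is present, so the union is just that shape — area = 27.55 mm²; (rotated 5° about Z; rotation is an isometry so areas/perimeters/island counts are preserved). So its area = 27.55 mm². Layer 106 (z = 15.9): the 30×22 cube contributes its full rectangle (area 660.00 mm²); the cylinder at (0, 15.5): section is a regular 16-gon, circumradius r=5.5 (area = (16/2)·5.500²·sin(360°/16) = 92.61 mm²); the cylinder at (15.5, 15): section is a regular 16-gon, circumradius r=3 (area = (16/2)·3.000²·sin(360°/16) = 27.55 mm²); the cone at (12, 3) does not reach this height (z outside [16, 25]); Taking the union: the regions partially overlap — summed areas 780.16 mm² minus the doubly-counted overlap 73.86 mm² gives 706.30 mm² — area = 706.30 mm²; (whole slice rotated 5° about Z — lengths, areas and connectivity unchanged). So its area = 706.30 mm². Layer 106 is larger (706.30 vs 27.55 mm²).

layer 106 (z = 15.9 mm)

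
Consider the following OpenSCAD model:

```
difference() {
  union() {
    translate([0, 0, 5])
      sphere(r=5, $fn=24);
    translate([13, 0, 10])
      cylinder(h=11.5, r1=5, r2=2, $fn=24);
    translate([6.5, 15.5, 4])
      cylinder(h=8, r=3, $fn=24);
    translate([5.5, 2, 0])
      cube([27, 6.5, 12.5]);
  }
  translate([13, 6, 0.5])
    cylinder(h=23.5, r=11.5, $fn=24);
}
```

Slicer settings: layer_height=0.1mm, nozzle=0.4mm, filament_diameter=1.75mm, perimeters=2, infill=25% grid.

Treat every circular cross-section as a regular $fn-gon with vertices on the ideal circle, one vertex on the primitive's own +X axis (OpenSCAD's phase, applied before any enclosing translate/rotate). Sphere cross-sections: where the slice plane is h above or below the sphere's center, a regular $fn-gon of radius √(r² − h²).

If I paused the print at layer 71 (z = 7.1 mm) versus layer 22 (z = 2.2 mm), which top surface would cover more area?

Layer 71 (z = 7.1): the r=5 sphere slices to a regular 24-gon of circumradius 4.538 (√(r²−h²) with h=2.1 from center) (area = (24/2)·4.538²·sin(360°/24) = 63.95 mm²); the cone at (13, 0) does not reach this height (z outside [10, 21.5]); the r=3 cylinder at (6.5, 15.5) contributes a regular 24-gon of circumradius 3 (area = (24/2)·3.000²·sin(360°/24) = 27.95 mm²); the cube at (5.5, 2) (footprint 27×6.5) is included at this height (area 175.50 mm²); Merging all regions: the 3 present regions are separate (no shared area or edge), so areas and boundary lengths simply add and each stays a separate island — area = 267.40 mm²; the cylinder at (13, 6): section is a regular 24-gon, circumradius r=11.5 (area = (24/2)·11.500²·sin(360°/24) = 410.75 mm²); Taking the first minus the rest: starting from the result so far (267.40 mm²), the r=11.5 cylinder at (13, 6) partially overlaps it — only the 141.46 mm² overlap (of its 410.75 mm²) is removed, clipping the outline — area = 125.94 mm². So its area = 125.94 mm². Layer 22 (z = 2.2): the sphere: section is a regular 24-gon, circumradius = √(r²−h²) = √(5²−2.8²) = 4.142 (area = (24/2)·4.142²·sin(360°/24) = 53.30 mm²); the cone at (13, 0) does not reach this height (z outside [10, 21.5]); the cylinder at (6.5, 15.5) is absent (z outside [4, 12]); the cube at (5.5, 2) is present — its section is the full 27×6.5 rectangle (area 175.50 mm²); Combining (union): the 2 present regions are separate (no shared area or edge), so areas and boundary lengths simply add and each stays a separate island — area = 228.80 mm²; the r=11.5 cylinder at (13, 6) gives a regular 24-gon of circumradius 11.5 (constant along its height) (area = (24/2)·11.500²·sin(360°/24) = 410.75 mm²); After the difference (first − rest): starting from that combined region (228.80 mm²), the r=11.5 cylinder at (13, 6) partially overlaps it — only the 126.29 mm² overlap (of its 410.75 mm²) is removed, clipping the outline — area = 102.51 mm². So its area = 102.51 mm². Layer 71 is larger (125.94 vs 102.51 mm²).

layer 71 (z = 7.1 mm)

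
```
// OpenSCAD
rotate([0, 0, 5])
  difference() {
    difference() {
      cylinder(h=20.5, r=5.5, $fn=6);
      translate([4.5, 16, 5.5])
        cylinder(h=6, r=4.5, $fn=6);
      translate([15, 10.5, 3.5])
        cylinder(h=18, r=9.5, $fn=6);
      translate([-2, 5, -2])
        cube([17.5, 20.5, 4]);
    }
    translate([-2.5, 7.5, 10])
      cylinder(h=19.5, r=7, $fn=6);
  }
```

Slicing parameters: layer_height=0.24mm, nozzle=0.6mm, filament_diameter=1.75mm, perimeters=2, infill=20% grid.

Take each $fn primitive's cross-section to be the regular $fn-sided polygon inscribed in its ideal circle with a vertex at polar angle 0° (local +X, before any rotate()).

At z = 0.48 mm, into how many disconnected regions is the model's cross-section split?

At z = 0.48 mm: the cylinder: section is a regular 6-gon, circumradius r=5.5; the cylinder at (4.5, 16) is absent (z outside [5.5, 11.5]); the cylinder at (15, 10.5) does not reach this height (z outside [3.5, 21.5]); the cube at (-2, 5) is present — its section is the full 17.5×20.5 rectangle; Taking the first minus the rest: starting from the r=5.5 cylinder, the 17.5×20.5 cube at (-2, 5) misses the remaining region (no effect) — 1 connected region; the cylinder at (-2.5, 7.5) is absent (z outside [10, 29.5]); Taking the first minus the rest: none of the subtracted shapes is present at this height, so the result so far is unchanged — 1 connected region; (whole slice rotated 5° about Z — lengths, areas and connectivity unchanged). The result has 1 disconnected region.

1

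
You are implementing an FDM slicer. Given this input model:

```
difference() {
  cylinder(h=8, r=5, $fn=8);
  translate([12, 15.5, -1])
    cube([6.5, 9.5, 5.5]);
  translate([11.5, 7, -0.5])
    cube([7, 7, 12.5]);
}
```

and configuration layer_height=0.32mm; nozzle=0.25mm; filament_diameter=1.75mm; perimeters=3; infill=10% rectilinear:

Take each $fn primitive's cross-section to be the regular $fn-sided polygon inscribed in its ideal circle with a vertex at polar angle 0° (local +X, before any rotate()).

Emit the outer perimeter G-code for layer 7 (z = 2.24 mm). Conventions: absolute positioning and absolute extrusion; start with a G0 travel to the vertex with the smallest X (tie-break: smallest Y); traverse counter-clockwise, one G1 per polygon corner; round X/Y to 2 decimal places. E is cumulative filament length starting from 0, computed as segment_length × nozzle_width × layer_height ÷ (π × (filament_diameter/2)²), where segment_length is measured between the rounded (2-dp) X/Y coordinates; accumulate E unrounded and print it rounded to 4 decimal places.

At z = 2.24 mm: the r=5 cylinder contributes a regular 8-gon of circumradius 5; the cube at (12, 15.5) is present — its section is the full 6.5×9.5 rectangle; the cube at (11.5, 7) (footprint 7×7) is included at this height; Taking the first minus the rest: starting from the r=5 cylinder, the 6.5×9.5 cube at (12, 15.5) misses the remaining region (no effect); the 7×7 cube at (11.5, 7) misses the remaining region (no effect) — 1 connected region. The outline is a single polygon with 8 vertices. Extrusion per mm of travel: 0.25 × 0.32 / (π × 0.875²) = 0.033260. Accumulating E over each segment gives final E = 1.0189.

G0 X-5.00 Y0.00 Z2.24
G1 X-3.54 Y-3.54 E0.1274
G1 X0.00 Y-5.00 E0.2547
G1 X3.54 Y-3.54 E0.3821
G1 X5.00 Y0.00 E0.5094
G1 X3.54 Y3.54 E0.6368
G1 X0.00 Y5.00 E0.7642
G1 X-3.54 Y3.54 E0.8915
G1 X-5.00 Y0.00 E1.0189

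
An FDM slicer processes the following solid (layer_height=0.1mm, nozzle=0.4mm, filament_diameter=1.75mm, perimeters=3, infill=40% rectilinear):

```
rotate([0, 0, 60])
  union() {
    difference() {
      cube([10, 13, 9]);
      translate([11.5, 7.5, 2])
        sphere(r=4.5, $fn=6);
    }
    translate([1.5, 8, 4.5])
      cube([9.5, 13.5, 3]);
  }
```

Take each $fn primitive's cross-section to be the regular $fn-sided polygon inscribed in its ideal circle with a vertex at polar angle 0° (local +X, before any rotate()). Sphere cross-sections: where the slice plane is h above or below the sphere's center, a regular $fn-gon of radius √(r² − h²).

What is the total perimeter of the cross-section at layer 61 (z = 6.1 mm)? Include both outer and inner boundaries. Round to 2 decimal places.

At z = 6.1 mm: the 10×13 cube contributes its full rectangle (perimeter 46.00 mm); the sphere at (11.5, 7.5): section is a regular 6-gon, circumradius = √(r²−h²) = √(4.5²−4.1²) = 1.855 (perimeter = 2·6·1.855·sin(180°/6) = 11.13 mm); Taking the first minus the rest: starting from the 10×13 cube, the r=4.5 sphere at (11.5, 7.5) partially overlaps it — only the 0.22 mm² overlap (of its 8.94 mm²) is removed, clipping the outline — boundary = 46.19 mm; the cube at (1.5, 8) (footprint 9.5×13.5) is included at this height (perimeter 46.00 mm); Taking the union: the regions partially overlap (shared area 42.50 mm²), so the edge portions inside another operand are dropped and the merged outline is re-measured after clipping — boundary = 65.24 mm; (rotated 60° about Z; rotation is an isometry so areas/perimeters/island counts are preserved). Overall, the cross-section is a single solid region. Total boundary length (outer) = 65.24 mm.

65.24 mm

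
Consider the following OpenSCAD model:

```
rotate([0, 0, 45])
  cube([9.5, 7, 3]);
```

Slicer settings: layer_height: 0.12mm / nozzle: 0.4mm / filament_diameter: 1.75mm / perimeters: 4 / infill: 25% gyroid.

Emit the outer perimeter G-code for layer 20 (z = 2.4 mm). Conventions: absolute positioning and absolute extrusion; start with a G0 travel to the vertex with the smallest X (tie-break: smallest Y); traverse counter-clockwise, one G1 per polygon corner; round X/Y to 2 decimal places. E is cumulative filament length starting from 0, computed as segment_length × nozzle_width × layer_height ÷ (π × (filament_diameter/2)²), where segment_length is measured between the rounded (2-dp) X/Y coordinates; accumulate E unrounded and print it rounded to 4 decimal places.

At z = 2.4 mm: the cube (footprint 9.5×7) is included at this height; (rotated 45° about Z; rotation is an isometry so areas/perimeters/island counts are preserved). The outline is a single polygon with 4 vertices. Extrusion per mm of travel: 0.4 × 0.12 / (π × 0.875²) = 0.019956. Accumulating E over each segment gives final E = 0.6587.

G0 X-4.95 Y4.95 Z2.40
G1 X0.00 Y0.00 E0.1397
G1 X6.72 Y6.72 E0.3294
G1 X1.77 Y11.67 E0.4691
G1 X-4.95 Y4.95 E0.6587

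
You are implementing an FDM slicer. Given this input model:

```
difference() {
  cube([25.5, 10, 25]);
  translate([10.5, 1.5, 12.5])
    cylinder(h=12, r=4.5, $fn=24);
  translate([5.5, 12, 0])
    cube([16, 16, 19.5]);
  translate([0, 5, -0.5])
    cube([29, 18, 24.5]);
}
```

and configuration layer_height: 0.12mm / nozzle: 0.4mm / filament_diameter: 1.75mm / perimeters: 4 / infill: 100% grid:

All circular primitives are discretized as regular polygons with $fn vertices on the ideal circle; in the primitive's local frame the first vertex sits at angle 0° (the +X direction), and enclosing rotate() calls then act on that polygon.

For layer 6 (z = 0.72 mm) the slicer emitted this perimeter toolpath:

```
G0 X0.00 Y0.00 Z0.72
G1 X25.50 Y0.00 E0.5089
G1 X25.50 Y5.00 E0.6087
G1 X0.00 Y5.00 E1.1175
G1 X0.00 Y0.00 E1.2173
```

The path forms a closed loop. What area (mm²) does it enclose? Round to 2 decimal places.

Apply the shoelace formula to the sequence of (X, Y) vertices; enclosed area = 127.50 mm².

127.50 mm²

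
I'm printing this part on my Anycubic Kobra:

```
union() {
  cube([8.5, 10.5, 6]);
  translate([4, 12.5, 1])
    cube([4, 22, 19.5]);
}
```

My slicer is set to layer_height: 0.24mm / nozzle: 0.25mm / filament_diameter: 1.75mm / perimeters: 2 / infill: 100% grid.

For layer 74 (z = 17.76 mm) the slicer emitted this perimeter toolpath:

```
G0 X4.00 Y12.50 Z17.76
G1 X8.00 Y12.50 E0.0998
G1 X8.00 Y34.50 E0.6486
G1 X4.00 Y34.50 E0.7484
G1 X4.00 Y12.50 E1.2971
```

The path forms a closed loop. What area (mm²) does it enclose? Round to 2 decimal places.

Apply the shoelace formula to the sequence of (X, Y) vertices; enclosed area = 88.00 mm².

88.00 mm²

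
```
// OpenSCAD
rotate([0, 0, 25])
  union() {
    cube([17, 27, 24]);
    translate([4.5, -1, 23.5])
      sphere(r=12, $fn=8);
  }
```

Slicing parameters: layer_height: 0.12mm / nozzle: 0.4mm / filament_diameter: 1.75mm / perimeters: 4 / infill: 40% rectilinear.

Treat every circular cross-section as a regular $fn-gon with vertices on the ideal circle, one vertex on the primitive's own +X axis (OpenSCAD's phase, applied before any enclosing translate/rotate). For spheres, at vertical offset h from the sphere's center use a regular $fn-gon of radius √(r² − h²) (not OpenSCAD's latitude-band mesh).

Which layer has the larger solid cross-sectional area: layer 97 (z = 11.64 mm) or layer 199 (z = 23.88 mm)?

Layer 97 (z = 11.64): the cube (footprint 17×27) is included at this height (area 459.00 mm²); the r=12 sphere at (4.5, -1) contributes a regular 8-gon of circumradius √(12²−11.86²) = 1.828 (area = (8/2)·1.828²·sin(360°/8) = 9.45 mm²); Merging all regions: the regions partially overlap — summed areas 468.45 mm² minus the doubly-counted overlap 1.48 mm² gives 466.97 mm² — area = 466.97 mm²; (whole slice rotated 25° about Z — lengths, areas and connectivity unchanged). So its area = 466.97 mm². Layer 199 (z = 23.88): the cube is present — its section is the full 17×27 rectangle (area 459.00 mm²); the r=12 sphere at (4.5, -1) slices to a regular 8-gon of circumradius 11.994 (√(r²−h²) with h=0.38 from center) (area = (8/2)·11.994²·sin(360°/8) = 406.89 mm²); Merging all regions: the regions partially overlap — summed areas 865.89 mm² minus the doubly-counted overlap 135.21 mm² gives 730.67 mm² — area = 730.67 mm²; (rotated 25° about Z; rotation is an isometry so areas/perimeters/island counts are preserved). So its area = 730.67 mm². Layer 199 is larger (730.67 vs 466.97 mm²).

layer 199 (z = 23.88 mm)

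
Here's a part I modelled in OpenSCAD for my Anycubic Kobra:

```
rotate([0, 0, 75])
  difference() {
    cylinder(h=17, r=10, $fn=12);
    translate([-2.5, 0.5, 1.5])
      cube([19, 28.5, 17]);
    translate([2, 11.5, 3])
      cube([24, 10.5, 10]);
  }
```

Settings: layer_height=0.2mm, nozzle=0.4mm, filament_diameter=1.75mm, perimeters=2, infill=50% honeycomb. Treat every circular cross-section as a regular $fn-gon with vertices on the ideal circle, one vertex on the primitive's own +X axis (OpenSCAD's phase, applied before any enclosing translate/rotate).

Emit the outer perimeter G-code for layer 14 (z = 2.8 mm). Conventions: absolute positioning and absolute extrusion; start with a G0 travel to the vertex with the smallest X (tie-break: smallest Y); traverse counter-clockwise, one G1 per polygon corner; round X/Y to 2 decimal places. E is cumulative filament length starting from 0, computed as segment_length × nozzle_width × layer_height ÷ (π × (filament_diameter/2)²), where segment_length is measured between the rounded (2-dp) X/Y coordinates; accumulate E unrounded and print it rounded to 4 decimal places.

At z = 2.8 mm: the r=10 cylinder contributes a regular 12-gon of circumradius 10; the cube at (-2.5, 0.5) is present — its section is the full 19×28.5 rectangle; the cube at (2, 11.5) is not intersected at this z (z outside [3, 13]); After the difference (first − rest): starting from the r=10 cylinder, the 19×28.5 cube at (-2.5, 0.5) partially overlaps it — only the 92.95 mm² overlap (of its 541.50 mm²) is removed, clipping the outline — 1 connected region; (whole slice rotated 75° about Z — lengths, areas and connectivity unchanged). The outline is a single polygon with 12 vertices. Extrusion per mm of travel: 0.4 × 0.2 / (π × 0.875²) = 0.033260. Accumulating E over each segment gives final E = 2.1859.

G0 X-9.66 Y-2.59 Z2.80
G1 X-7.07 Y-7.07 E0.1721
G1 X-2.59 Y-9.66 E0.3442
G1 X2.59 Y-9.66 E0.5165
G1 X7.07 Y-7.07 E0.6886
G1 X9.66 Y-2.59 E0.8607
G1 X9.66 Y2.59 E1.0330
G1 X7.07 Y7.07 E1.2051
G1 X2.59 Y9.66 E1.3773
G1 X2.07 Y9.66 E1.3946
G1 X-1.13 Y-2.29 E1.8060
G1 X-9.66 Y0.00 E2.0998
G1 X-9.66 Y-2.59 E2.1859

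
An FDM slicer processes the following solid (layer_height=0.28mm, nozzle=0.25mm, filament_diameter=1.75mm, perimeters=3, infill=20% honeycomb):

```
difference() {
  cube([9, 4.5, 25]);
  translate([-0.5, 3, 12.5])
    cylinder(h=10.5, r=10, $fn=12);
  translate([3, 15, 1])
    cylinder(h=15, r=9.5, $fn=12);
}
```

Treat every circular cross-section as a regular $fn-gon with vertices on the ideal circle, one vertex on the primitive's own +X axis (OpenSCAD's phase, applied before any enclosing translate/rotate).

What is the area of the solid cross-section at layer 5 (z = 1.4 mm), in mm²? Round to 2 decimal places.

At z = 1.4 mm: the 9×4.5 cube contributes its full rectangle (area 40.50 mm²); the cylinder at (-0.5, 3) is not intersected at this z (z outside [12.5, 23]); the cylinder at (3, 15): section is a regular 12-gon, circumradius r=9.5 (area = (12/2)·9.500²·sin(360°/12) = 270.75 mm²); Taking the first minus the rest: starting from the 9×4.5 cube (40.50 mm²), the r=9.5 cylinder at (3, 15) misses the remaining region (no effect) — area = 40.50 mm². Overall, the cross-section is a single solid region. Net area = 40.50 mm².

40.50 mm²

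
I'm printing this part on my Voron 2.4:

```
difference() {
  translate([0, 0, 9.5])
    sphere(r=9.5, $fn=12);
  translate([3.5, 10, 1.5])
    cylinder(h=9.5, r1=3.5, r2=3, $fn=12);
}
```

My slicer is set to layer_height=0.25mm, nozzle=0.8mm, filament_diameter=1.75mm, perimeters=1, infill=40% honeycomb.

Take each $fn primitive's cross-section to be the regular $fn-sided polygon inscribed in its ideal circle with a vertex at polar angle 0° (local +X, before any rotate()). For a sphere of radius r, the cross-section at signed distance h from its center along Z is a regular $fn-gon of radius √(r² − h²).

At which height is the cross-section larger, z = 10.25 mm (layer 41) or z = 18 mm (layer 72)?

layer 41 (z = 10.25 mm)

Layer 41 (z = 10.25): the r=9.5 sphere contributes a regular 12-gon of circumradius √(9.5²−0.75²) = 9.470 (area = (12/2)·9.470²·sin(360°/12) = 269.06 mm²); the cone at (3.5, 10): at t=0.921 of its height the radius interpolates to r₁+(r₂−r₁)t = 3.039, giving a regular 12-gon of that circumradius (area = (12/2)·3.039²·sin(360°/12) = 27.72 mm²); Subtracting the remaining from the first: starting from the r=9.5 sphere (269.06 mm²), the cone at (3.5, 10) partially overlaps it — only the 5.58 mm² overlap (of its 27.72 mm²) is removed, clipping the outline — area = 263.48 mm². So its area = 263.48 mm². Layer 72 (z = 18): the r=9.5 sphere slices to a regular 12-gon of circumradius 4.243 (√(r²−h²) with h=8.5 from center) (area = (12/2)·4.243²·sin(360°/12) = 54.00 mm²); the cone at (3.5, 10) is not intersected at this z (z outside [1.5, 11]); Taking the first minus the rest: none of the subtracted shapes is present at this height, so the r=9.5 sphere is unchanged — area = 54.00 mm². So its area = 54.00 mm². Layer 41 is larger (263.48 vs 54.00 mm²).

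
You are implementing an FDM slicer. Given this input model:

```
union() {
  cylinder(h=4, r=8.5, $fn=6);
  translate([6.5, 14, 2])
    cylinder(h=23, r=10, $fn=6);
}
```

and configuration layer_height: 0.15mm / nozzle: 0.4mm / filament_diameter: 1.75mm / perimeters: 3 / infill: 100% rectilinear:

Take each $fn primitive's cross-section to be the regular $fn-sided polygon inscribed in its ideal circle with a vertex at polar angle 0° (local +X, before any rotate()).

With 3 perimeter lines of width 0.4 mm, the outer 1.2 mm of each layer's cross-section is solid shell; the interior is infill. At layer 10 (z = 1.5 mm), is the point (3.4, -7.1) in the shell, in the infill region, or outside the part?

shell

At z = 1.5 mm: the cylinder: section is a regular 6-gon, circumradius r=8.5; the cylinder at (6.5, 14) is absent (z outside [2, 25]); Merging all regions: only the r=8.5 cylinder is present, so the union is just that shape — 1 connected region. Overall, the cross-section is a single solid region. The nearest boundary edge runs (-4.25, -7.36)→(4.25, -7.36); distance from the point to it = 0.26 mm. The point is inside the cross-section, 0.26 mm from the nearest boundary — within the 1.2 mm shell band (3 × 0.4).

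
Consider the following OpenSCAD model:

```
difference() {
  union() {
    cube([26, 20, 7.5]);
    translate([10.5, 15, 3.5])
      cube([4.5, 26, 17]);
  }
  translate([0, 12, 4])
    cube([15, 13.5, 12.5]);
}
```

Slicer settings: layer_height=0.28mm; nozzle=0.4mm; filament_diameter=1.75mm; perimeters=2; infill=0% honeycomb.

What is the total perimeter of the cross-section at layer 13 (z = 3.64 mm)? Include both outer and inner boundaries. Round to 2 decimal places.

At z = 3.64 mm: the cube (footprint 26×20) is included at this height (perimeter 92.00 mm); the cube at (10.5, 15) (footprint 4.5×26) is included at this height (perimeter 61.00 mm); Combining (union): the regions partially overlap (shared area 22.50 mm²), so the edge portions inside another operand are dropped and the merged outline is re-measured after clipping — boundary = 134.00 mm; the cube at (0, 12) is absent (z outside [4, 16.5]); Taking the first minus the rest: none of the subtracted shapes is present at this height, so the result so far is unchanged — boundary = 134.00 mm. Overall, the cross-section is a single solid region. Total boundary length (outer) = 134.00 mm.

134.00 mm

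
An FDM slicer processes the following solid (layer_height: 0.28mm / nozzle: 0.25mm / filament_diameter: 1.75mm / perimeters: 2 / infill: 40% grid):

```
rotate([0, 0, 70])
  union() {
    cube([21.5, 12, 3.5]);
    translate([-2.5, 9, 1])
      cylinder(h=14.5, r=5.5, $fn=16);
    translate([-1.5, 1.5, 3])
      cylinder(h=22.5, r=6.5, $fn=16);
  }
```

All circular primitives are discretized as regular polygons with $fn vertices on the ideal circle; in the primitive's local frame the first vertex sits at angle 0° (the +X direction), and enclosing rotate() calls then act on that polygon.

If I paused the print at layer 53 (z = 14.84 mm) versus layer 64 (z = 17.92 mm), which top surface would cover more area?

Layer 53 (z = 14.84): the cube is not intersected at this z (z outside [0, 3.5]); the cylinder at (-2.5, 9): section is a regular 16-gon, circumradius r=5.5 (area = (16/2)·5.500²·sin(360°/16) = 92.61 mm²); the r=6.5 cylinder at (-1.5, 1.5) gives a regular 16-gon of circumradius 6.5 (constant along its height) (area = (16/2)·6.500²·sin(360°/16) = 129.35 mm²); Merging all regions: the regions partially overlap — summed areas 221.96 mm² minus the doubly-counted overlap 26.96 mm² gives 195.00 mm² — area = 195.00 mm²; (rotated 70° about Z; rotation is an isometry so areas/perimeters/island counts are preserved). So its area = 195.00 mm². Layer 64 (z = 17.92): the cube does not reach this height (z outside [0, 3.5]); the cylinder at (-2.5, 9) is not intersected at this z (z outside [1, 15.5]); the r=6.5 cylinder at (-1.5, 1.5) contributes a regular 16-gon of circumradius 6.5 (area = (16/2)·6.500²·sin(360°/16) = 129.35 mm²); Taking the union: only the r=6.5 cylinder at (-1.5, 1.5) is present, so the union is just that shape — area = 129.35 mm²; (whole slice rotated 70° about Z — lengths, areas and connectivity unchanged). So its area = 129.35 mm². Layer 53 is larger (195.00 vs 129.35 mm²).

layer 53 (z = 14.84 mm)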